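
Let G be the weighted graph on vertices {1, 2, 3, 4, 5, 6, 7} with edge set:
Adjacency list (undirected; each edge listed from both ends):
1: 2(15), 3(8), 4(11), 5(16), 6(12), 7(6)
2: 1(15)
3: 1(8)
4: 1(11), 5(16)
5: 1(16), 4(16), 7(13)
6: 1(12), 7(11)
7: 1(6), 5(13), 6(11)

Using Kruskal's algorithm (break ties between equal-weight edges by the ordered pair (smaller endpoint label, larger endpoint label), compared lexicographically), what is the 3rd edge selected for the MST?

Kruskal: consider edges lightest-first.
1-7 (6): add — endpoints in different components.
1-3 (8): add — endpoints in different components.
1-4 (11): add — endpoints in different components.
6-7 (11): add — endpoints in different components.
1-6 (12): skip — 1 and 6 already connected.
5-7 (13): add — endpoints in different components.
1-2 (15): add — endpoints in different components.
The 3rd edge added is 1-4.

1-4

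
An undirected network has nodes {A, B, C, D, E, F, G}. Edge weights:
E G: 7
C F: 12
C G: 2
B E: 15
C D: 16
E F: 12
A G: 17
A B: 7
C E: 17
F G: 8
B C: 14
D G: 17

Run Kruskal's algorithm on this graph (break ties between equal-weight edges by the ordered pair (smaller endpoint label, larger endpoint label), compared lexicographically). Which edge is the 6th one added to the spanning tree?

C-D

Kruskal's algorithm — process edges by increasing weight (ties by edge label):
C G (2): add. Components now {A} {B} {C,G} {D} {E} {F}
A B (7): add. Components now {A,B} {C,G} {D} {E} {F}
E G (7): add. Components now {A,B} {C,E,G} {D} {F}
F G (8): add. Components now {A,B} {C,E,F,G} {D}
C F (12): skip — C and F already connected.
E F (12): skip — E and F already connected.
B C (14): add. Components now {A,B,C,E,F,G} {D}
B E (15): skip — B and E already connected.
C D (16): add. Components now {A,B,C,D,E,F,G}
The 6th edge added is C D.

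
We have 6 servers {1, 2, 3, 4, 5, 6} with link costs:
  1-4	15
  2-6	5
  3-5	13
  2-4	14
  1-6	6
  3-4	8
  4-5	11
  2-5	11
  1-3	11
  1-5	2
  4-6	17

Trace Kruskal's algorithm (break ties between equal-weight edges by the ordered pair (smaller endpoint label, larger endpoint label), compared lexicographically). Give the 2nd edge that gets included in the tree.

Kruskal: consider edges lightest-first.
1-5 (2): add. Components now {1,5} {2} {3} {4} {6}
2-6 (5): add. Components now {1,5} {2,6} {3} {4}
1-6 (6): add. Components now {1,2,5,6} {3} {4}
3-4 (8): add. Components now {1,2,5,6} {3,4}
1-3 (11): add. Components now {1,2,3,4,5,6}
The 2nd edge added is 2-6.

2-6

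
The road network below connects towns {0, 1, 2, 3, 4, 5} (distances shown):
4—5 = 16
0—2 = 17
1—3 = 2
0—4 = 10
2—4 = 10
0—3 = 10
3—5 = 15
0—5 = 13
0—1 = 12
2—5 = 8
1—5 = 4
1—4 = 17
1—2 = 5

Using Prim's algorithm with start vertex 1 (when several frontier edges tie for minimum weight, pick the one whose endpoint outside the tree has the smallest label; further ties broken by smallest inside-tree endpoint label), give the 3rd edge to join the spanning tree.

1-2

Grow the tree from 1 using Prim:
Step 1: cheapest edge leaving the tree is 1—3 (2); add 3.
Step 2: cheapest edge leaving the tree is 1—5 (4); add 5.
Step 3: cheapest edge leaving the tree is 1—2 (5); add 2.
Step 4: cheapest edge leaving the tree is 0—3 (10); add 0.
Step 5: cheapest edge leaving the tree is 0—4 (10); add 4.
The 3rd edge added is 1—2.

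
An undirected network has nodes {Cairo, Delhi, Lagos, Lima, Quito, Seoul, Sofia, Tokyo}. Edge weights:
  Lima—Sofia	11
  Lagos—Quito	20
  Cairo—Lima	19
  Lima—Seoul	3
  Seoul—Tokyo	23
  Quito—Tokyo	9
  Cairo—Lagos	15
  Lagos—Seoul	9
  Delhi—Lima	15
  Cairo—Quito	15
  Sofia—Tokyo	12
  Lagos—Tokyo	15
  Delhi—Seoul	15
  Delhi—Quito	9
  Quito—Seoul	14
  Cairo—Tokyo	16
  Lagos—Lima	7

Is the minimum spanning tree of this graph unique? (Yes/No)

Kruskal: consider edges lightest-first.
Lima—Seoul (3): add — endpoints in different components.
Lagos—Lima (7): add — endpoints in different components.
Delhi—Quito (9): add — endpoints in different components.
Lagos—Seoul (9): skip — Seoul and Lagos already connected.
Quito—Tokyo (9): add — endpoints in different components.
Lima—Sofia (11): add — endpoints in different components.
Sofia—Tokyo (12): add — endpoints in different components.
Quito—Seoul (14): skip — Quito and Seoul already connected.
Cairo—Lagos (15): add — endpoints in different components.
Non-tree edge Cairo—Quito has weight 15, equal to the heaviest edge on its tree cycle — swapping gives another MST of the same weight. Not unique.

No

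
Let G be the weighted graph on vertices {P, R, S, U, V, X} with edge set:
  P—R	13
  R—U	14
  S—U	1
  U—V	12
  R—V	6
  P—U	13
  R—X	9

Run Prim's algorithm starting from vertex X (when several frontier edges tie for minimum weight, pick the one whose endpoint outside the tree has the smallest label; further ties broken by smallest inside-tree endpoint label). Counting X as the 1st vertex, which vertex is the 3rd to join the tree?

V

Grow the tree from X using Prim:
Step 1: frontier [R—X 9] → take R—X (9); add R.
Step 2: frontier [R—V 6, P—R 13, R—U 14] → take R—V (6); add V.
Step 3: frontier [P—R 13, R—U 14, U—V 12] → take U—V (12); add U.
Step 4: frontier [P—R 13, S—U 1, P—U 13] → take S—U (1); add S.
Step 5: frontier [P—R 13, P—U 13] → take P—R (13); add P.
Vertex order: X, R, V, U, S, P. The 3rd vertex is V.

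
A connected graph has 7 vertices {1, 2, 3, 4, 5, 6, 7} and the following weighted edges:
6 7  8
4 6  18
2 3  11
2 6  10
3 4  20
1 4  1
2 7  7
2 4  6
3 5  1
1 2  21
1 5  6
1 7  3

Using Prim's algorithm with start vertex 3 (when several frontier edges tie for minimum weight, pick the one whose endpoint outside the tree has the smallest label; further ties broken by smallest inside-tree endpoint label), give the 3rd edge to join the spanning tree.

Grow the tree from 3 using Prim:
Step 1: frontier [3 5 1, 2 3 11, 3 4 20] → take 3 5 (1); add 5.
Step 2: frontier [2 3 11, 3 4 20, 1 5 6] → take 1 5 (6); add 1.
Step 3: frontier [1 4 1, 1 7 3, 1 2 21, 2 3 11, 3 4 20] → take 1 4 (1); add 4.
Step 4: frontier [1 7 3, 1 2 21, 2 3 11, 2 4 6, 4 6 18] → take 1 7 (3); add 7.
Step 5: frontier [1 2 21, 2 3 11, 2 4 6, 4 6 18, 2 7 7, 6 7 8] → take 2 4 (6); add 2.
Step 6: frontier [2 6 10, 4 6 18, 6 7 8] → take 6 7 (8); add 6.
The 3rd edge added is 1 4.

1-4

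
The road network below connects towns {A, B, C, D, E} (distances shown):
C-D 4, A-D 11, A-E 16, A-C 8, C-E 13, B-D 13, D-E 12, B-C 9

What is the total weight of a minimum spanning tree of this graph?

Kruskal's algorithm — process edges by increasing weight (ties by edge label):
C-D (4): add — endpoints in different components.
A-C (8): add — endpoints in different components.
B-C (9): add — endpoints in different components.
A-D (11): skip — A and D already connected.
D-E (12): add — endpoints in different components.
MST edges: C-D, A-C, B-C, D-E; total weight 4+8+9+12 = 33.

33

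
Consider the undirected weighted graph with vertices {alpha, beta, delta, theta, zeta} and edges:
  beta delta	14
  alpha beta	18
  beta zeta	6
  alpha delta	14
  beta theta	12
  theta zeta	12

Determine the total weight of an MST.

46

Prim's algorithm from delta:
Step 1: cheapest edge leaving the tree is alpha delta (14); add alpha.
Step 2: cheapest edge leaving the tree is beta delta (14); add beta.
Step 3: cheapest edge leaving the tree is beta zeta (6); add zeta.
Step 4: cheapest edge leaving the tree is beta theta (12); add theta.
MST edges: alpha delta, beta delta, beta zeta, beta theta; total weight 14+14+6+12 = 46.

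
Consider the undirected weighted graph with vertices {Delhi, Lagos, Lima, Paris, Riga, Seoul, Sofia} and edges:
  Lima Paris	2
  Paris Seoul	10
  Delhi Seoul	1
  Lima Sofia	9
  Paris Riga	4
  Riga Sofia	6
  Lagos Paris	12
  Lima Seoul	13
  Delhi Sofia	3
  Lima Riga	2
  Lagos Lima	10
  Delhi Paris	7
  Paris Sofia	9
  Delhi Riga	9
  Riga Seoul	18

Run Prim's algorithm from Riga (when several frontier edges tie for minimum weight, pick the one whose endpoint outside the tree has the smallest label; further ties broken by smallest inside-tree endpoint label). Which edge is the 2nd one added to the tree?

Lima-Paris

Prim's algorithm from Riga:
Step 1: cheapest edge leaving the tree is Lima Riga (2); add Lima.
Step 2: cheapest edge leaving the tree is Lima Paris (2); add Paris.
Step 3: cheapest edge leaving the tree is Riga Sofia (6); add Sofia.
Step 4: cheapest edge leaving the tree is Delhi Sofia (3); add Delhi.
Step 5: cheapest edge leaving the tree is Delhi Seoul (1); add Seoul.
Step 6: cheapest edge leaving the tree is Lagos Lima (10); add Lagos.
The 2nd edge added is Lima Paris.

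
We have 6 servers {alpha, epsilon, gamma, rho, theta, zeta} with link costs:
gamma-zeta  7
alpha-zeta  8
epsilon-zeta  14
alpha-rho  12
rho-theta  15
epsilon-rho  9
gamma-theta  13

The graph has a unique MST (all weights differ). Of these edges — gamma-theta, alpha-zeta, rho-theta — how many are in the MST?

2

Kruskal's algorithm — process edges by increasing weight (ties by edge label):
gamma-zeta (7): add — endpoints in different components.
alpha-zeta (8): add — endpoints in different components.
epsilon-rho (9): add — endpoints in different components.
alpha-rho (12): add — endpoints in different components.
gamma-theta (13): add — endpoints in different components.
MST edge set: {gamma-zeta, alpha-zeta, epsilon-rho, alpha-rho, gamma-theta}.
Of the listed edges, {gamma-theta, alpha-zeta} are in the MST → 2.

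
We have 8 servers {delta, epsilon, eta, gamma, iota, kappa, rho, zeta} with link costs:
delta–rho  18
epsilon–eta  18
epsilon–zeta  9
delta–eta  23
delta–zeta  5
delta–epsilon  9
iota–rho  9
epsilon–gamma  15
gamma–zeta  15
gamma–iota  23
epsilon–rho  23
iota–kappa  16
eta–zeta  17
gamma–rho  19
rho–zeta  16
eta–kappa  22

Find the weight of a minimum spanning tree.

Sort edges by weight, then run Kruskal:
delta–zeta (5): add — endpoints in different components.
delta–epsilon (9): add — endpoints in different components.
epsilon–zeta (9): skip — zeta and epsilon already connected.
iota–rho (9): add — endpoints in different components.
epsilon–gamma (15): add — endpoints in different components.
gamma–zeta (15): skip — zeta and gamma already connected.
iota–kappa (16): add — endpoints in different components.
rho–zeta (16): add — endpoints in different components.
eta–zeta (17): add — endpoints in different components.
MST edges: delta–zeta, delta–epsilon, iota–rho, epsilon–gamma, iota–kappa, rho–zeta, eta–zeta; total weight 5+9+9+15+16+16+17 = 87.

87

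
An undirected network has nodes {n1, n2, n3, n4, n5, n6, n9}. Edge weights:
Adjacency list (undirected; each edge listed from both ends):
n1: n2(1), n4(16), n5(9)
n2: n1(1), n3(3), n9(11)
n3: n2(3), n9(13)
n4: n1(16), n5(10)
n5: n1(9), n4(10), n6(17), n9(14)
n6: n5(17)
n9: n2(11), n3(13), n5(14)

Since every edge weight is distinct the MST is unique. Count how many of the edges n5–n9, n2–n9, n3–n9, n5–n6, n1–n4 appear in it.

Kruskal: consider edges lightest-first.
n1–n2 (1): add — endpoints in different components.
n2–n3 (3): add — endpoints in different components.
n1–n5 (9): add — endpoints in different components.
n4–n5 (10): add — endpoints in different components.
n2–n9 (11): add — endpoints in different components.
n3–n9 (13): skip — n9 and n3 already connected.
n5–n9 (14): skip — n9 and n5 already connected.
n1–n4 (16): skip — n4 and n1 already connected.
n5–n6 (17): add — endpoints in different components.
MST edge set: {n1–n2, n2–n3, n1–n5, n4–n5, n2–n9, n5–n6}.
Of the listed edges, {n2–n9, n5–n6} are in the MST → 2.

2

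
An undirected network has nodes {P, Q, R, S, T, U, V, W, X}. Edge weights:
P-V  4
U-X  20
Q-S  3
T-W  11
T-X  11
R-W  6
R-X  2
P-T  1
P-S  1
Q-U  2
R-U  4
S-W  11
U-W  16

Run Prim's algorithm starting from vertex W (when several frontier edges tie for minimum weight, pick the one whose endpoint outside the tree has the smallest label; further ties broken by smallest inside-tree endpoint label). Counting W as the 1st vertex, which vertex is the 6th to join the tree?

S

Grow the tree from W using Prim:
Step 1: frontier [R-W 6, S-W 11, T-W 11, U-W 16] → take R-W (6); add R.
Step 2: frontier [R-X 2, R-U 4, S-W 11, T-W 11, U-W 16] → take R-X (2); add X.
Step 3: frontier [R-U 4, S-W 11, T-W 11, U-W 16, T-X 11, U-X 20] → take R-U (4); add U.
Step 4: frontier [Q-U 2, S-W 11, T-W 11, T-X 11] → take Q-U (2); add Q.
Step 5: frontier [Q-S 3, S-W 11, T-W 11, T-X 11] → take Q-S (3); add S.
Step 6: frontier [P-S 1, T-W 11, T-X 11] → take P-S (1); add P.
Step 7: frontier [P-T 1, P-V 4, T-W 11, T-X 11] → take P-T (1); add T.
Step 8: frontier [P-V 4] → take P-V (4); add V.
Vertex order: W, R, X, U, Q, S, P, T, V. The 6th vertex is S.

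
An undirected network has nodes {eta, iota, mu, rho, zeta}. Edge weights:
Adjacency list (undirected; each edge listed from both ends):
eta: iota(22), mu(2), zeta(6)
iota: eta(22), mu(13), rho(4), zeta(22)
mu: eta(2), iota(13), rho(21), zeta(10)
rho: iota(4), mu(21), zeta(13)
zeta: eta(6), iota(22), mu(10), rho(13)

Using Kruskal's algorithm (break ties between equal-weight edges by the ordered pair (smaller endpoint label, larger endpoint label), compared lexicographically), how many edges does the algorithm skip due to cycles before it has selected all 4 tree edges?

1

Kruskal: consider edges lightest-first.
eta mu (2): add — endpoints in different components.
iota rho (4): add — endpoints in different components.
eta zeta (6): add — endpoints in different components.
mu zeta (10): skip — mu and zeta already connected.
iota mu (13): add — endpoints in different components.
Edges rejected before the tree was complete: 1.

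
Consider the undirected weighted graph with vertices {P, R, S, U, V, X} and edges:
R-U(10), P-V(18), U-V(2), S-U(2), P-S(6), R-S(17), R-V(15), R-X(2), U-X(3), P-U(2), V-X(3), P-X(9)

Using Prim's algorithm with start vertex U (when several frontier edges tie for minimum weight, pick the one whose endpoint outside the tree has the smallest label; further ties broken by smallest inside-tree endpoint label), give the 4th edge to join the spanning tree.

Grow the tree from U using Prim:
Step 1: frontier [P-U 2, S-U 2, U-V 2, U-X 3, R-U 10] → take P-U (2); add P.
Step 2: frontier [P-S 6, P-X 9, P-V 18, S-U 2, U-V 2, U-X 3, R-U 10] → take S-U (2); add S.
Step 3: frontier [P-X 9, P-V 18, R-S 17, U-V 2, U-X 3, R-U 10] → take U-V (2); add V.
Step 4: frontier [P-X 9, R-S 17, U-X 3, R-U 10, V-X 3, R-V 15] → take U-X (3); add X.
Step 5: frontier [R-S 17, R-U 10, R-V 15, R-X 2] → take R-X (2); add R.
The 4th edge added is U-X.

U-X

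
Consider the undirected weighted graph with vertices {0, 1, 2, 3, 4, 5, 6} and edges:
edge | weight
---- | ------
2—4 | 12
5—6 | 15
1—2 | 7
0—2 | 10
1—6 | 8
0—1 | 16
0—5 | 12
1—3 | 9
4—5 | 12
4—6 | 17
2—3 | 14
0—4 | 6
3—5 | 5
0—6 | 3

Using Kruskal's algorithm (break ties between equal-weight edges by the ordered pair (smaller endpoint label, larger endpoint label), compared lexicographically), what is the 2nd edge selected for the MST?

Kruskal's algorithm — process edges by increasing weight (ties by edge label):
0—6 (3): add — endpoints in different components.
3—5 (5): add — endpoints in different components.
0—4 (6): add — endpoints in different components.
1—2 (7): add — endpoints in different components.
1—6 (8): add — endpoints in different components.
1—3 (9): add — endpoints in different components.
The 2nd edge added is 3—5.

3-5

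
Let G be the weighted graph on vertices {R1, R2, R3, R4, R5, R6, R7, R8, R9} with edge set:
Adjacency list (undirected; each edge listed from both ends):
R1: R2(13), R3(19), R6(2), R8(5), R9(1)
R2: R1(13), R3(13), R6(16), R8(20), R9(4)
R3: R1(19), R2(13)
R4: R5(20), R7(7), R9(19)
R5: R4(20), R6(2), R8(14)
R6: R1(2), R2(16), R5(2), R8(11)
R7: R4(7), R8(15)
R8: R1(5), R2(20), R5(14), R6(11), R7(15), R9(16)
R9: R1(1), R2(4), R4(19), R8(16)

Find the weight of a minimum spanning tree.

Grow the tree from R6 using Prim:
Step 1: cheapest edge leaving the tree is R1—R6 (2); add R1.
Step 2: cheapest edge leaving the tree is R1—R9 (1); add R9.
Step 3: cheapest edge leaving the tree is R5—R6 (2); add R5.
Step 4: cheapest edge leaving the tree is R2—R9 (4); add R2.
Step 5: cheapest edge leaving the tree is R1—R8 (5); add R8.
Step 6: cheapest edge leaving the tree is R2—R3 (13); add R3.
Step 7: cheapest edge leaving the tree is R7—R8 (15); add R7.
Step 8: cheapest edge leaving the tree is R4—R7 (7); add R4.
MST edges: R1—R6, R1—R9, R5—R6, R2—R9, R1—R8, R2—R3, R7—R8, R4—R7; total weight 2+1+2+4+5+13+15+7 = 49.

49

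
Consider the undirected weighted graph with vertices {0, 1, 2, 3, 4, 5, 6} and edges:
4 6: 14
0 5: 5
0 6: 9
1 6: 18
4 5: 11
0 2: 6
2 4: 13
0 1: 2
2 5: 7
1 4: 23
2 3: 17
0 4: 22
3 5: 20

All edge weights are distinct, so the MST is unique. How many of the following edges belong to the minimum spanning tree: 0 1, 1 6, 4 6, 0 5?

Sort edges by weight, then run Kruskal:
0 1 (2): add — endpoints in different components.
0 5 (5): add — endpoints in different components.
0 2 (6): add — endpoints in different components.
2 5 (7): skip — 2 and 5 already connected.
0 6 (9): add — endpoints in different components.
4 5 (11): add — endpoints in different components.
2 4 (13): skip — 2 and 4 already connected.
4 6 (14): skip — 4 and 6 already connected.
2 3 (17): add — endpoints in different components.
MST edge set: {0 1, 0 5, 0 2, 0 6, 4 5, 2 3}.
Of the listed edges, {0 1, 0 5} are in the MST → 2.

2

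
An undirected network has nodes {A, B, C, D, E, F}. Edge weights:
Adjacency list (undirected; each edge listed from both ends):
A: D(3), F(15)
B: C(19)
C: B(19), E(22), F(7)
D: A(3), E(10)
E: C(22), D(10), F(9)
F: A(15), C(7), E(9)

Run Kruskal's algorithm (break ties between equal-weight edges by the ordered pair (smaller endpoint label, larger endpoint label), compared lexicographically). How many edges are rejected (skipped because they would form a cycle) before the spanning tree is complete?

1

Kruskal: consider edges lightest-first.
A-D (3): add. Components now {A,D} {B} {C} {E} {F}
C-F (7): add. Components now {A,D} {B} {C,F} {E}
E-F (9): add. Components now {A,D} {B} {C,E,F}
D-E (10): add. Components now {A,C,D,E,F} {B}
A-F (15): skip — A and F already connected.
B-C (19): add. Components now {A,B,C,D,E,F}
Edges rejected before the tree was complete: 1.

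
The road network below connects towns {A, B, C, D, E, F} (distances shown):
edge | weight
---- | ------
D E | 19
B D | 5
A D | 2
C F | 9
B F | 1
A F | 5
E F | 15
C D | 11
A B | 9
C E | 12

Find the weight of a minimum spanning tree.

29

Prim's algorithm from B:
Step 1: cheapest edge leaving the tree is B F (1); add F.
Step 2: cheapest edge leaving the tree is A F (5); add A.
Step 3: cheapest edge leaving the tree is A D (2); add D.
Step 4: cheapest edge leaving the tree is C F (9); add C.
Step 5: cheapest edge leaving the tree is C E (12); add E.
MST edges: B F, A F, A D, C F, C E; total weight 1+5+2+9+12 = 29.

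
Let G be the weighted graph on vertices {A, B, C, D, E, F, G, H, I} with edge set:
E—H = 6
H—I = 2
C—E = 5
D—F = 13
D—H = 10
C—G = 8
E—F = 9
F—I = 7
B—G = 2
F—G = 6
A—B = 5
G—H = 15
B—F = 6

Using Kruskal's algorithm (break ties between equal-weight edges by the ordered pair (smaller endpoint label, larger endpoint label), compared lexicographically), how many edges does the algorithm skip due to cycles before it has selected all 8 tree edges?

3

Kruskal's algorithm — process edges by increasing weight (ties by edge label):
B—G (2): add — endpoints in different components.
H—I (2): add — endpoints in different components.
A—B (5): add — endpoints in different components.
C—E (5): add — endpoints in different components.
B—F (6): add — endpoints in different components.
E—H (6): add — endpoints in different components.
F—G (6): skip — F and G already connected.
F—I (7): add — endpoints in different components.
C—G (8): skip — C and G already connected.
E—F (9): skip — E and F already connected.
D—H (10): add — endpoints in different components.
Edges rejected before the tree was complete: 3.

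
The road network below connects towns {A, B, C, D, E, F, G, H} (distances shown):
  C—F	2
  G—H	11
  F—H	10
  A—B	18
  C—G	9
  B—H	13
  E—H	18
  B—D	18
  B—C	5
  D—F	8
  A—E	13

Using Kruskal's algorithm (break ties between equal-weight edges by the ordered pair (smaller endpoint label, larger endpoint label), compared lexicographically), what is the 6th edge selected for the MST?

A-E

Sort edges by weight, then run Kruskal:
C—F (2): add — endpoints in different components.
B—C (5): add — endpoints in different components.
D—F (8): add — endpoints in different components.
C—G (9): add — endpoints in different components.
F—H (10): add — endpoints in different components.
G—H (11): skip — G and H already connected.
A—E (13): add — endpoints in different components.
B—H (13): skip — B and H already connected.
A—B (18): add — endpoints in different components.
The 6th edge added is A—E.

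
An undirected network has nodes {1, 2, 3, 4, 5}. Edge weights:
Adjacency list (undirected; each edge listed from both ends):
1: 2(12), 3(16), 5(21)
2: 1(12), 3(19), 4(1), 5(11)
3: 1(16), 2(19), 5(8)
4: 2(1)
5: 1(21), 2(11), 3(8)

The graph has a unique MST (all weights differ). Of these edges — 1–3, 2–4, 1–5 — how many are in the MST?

Kruskal: consider edges lightest-first.
2–4 (1): add — endpoints in different components.
3–5 (8): add — endpoints in different components.
2–5 (11): add — endpoints in different components.
1–2 (12): add — endpoints in different components.
MST edge set: {2–4, 3–5, 2–5, 1–2}.
Of the listed edges, {2–4} are in the MST → 1.

1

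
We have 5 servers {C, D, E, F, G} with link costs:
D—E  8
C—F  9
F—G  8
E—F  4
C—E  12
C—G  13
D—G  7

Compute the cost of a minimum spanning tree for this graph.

Prim's algorithm from E:
Step 1: frontier [E—F 4, D—E 8, C—E 12] → take E—F (4); add F.
Step 2: frontier [D—E 8, C—E 12, F—G 8, C—F 9] → take D—E (8); add D.
Step 3: frontier [D—G 7, C—E 12, F—G 8, C—F 9] → take D—G (7); add G.
Step 4: frontier [C—E 12, C—F 9, C—G 13] → take C—F (9); add C.
MST edges: E—F, D—E, D—G, C—F; total weight 4+8+7+9 = 28.

28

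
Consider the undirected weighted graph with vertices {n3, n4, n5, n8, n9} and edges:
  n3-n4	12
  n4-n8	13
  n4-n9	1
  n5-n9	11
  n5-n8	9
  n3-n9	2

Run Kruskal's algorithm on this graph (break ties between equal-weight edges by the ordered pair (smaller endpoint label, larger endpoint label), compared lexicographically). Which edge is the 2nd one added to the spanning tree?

n3-n9

Sort edges by weight, then run Kruskal:
n4-n9 (1): add — endpoints in different components.
n3-n9 (2): add — endpoints in different components.
n5-n8 (9): add — endpoints in different components.
n5-n9 (11): add — endpoints in different components.
The 2nd edge added is n3-n9.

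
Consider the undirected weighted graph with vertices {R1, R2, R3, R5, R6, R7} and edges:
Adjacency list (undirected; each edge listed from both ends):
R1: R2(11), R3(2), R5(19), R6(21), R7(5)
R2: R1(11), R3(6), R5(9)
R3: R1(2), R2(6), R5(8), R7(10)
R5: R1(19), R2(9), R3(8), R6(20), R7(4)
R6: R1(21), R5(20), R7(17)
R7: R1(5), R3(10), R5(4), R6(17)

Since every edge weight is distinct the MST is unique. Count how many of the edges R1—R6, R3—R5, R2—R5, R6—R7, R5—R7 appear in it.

2

Sort edges by weight, then run Kruskal:
R1—R3 (2): add — endpoints in different components.
R5—R7 (4): add — endpoints in different components.
R1—R7 (5): add — endpoints in different components.
R2—R3 (6): add — endpoints in different components.
R3—R5 (8): skip — R3 and R5 already connected.
R2—R5 (9): skip — R2 and R5 already connected.
R3—R7 (10): skip — R3 and R7 already connected.
R1—R2 (11): skip — R1 and R2 already connected.
R6—R7 (17): add — endpoints in different components.
MST edge set: {R1—R3, R5—R7, R1—R7, R2—R3, R6—R7}.
Of the listed edges, {R6—R7, R5—R7} are in the MST → 2.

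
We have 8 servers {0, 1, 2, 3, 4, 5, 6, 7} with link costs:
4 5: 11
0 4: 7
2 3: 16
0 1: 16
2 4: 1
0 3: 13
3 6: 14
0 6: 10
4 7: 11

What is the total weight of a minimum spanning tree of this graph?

Grow the tree from 5 using Prim:
Step 1: frontier [4 5 11] → take 4 5 (11); add 4.
Step 2: frontier [2 4 1, 0 4 7, 4 7 11] → take 2 4 (1); add 2.
Step 3: frontier [2 3 16, 0 4 7, 4 7 11] → take 0 4 (7); add 0.
Step 4: frontier [0 6 10, 0 3 13, 0 1 16, 2 3 16, 4 7 11] → take 0 6 (10); add 6.
Step 5: frontier [0 3 13, 0 1 16, 2 3 16, 4 7 11, 3 6 14] → take 4 7 (11); add 7.
Step 6: frontier [0 3 13, 0 1 16, 2 3 16, 3 6 14] → take 0 3 (13); add 3.
Step 7: frontier [0 1 16] → take 0 1 (16); add 1.
MST edges: 4 5, 2 4, 0 4, 0 6, 4 7, 0 3, 0 1; total weight 11+1+7+10+11+13+16 = 69.

69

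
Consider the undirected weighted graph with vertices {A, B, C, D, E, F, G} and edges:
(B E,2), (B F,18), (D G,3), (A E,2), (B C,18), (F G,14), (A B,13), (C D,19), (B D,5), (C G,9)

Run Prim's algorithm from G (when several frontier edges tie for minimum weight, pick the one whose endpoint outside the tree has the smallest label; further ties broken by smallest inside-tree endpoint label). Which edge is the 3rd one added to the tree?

Grow the tree from G using Prim:
Step 1: frontier [D G 3, C G 9, F G 14] → take D G (3); add D.
Step 2: frontier [B D 5, C D 19, C G 9, F G 14] → take B D (5); add B.
Step 3: frontier [B E 2, A B 13, B C 18, B F 18, C D 19, C G 9, F G 14] → take B E (2); add E.
Step 4: frontier [A B 13, B C 18, B F 18, C D 19, A E 2, C G 9, F G 14] → take A E (2); add A.
Step 5: frontier [B C 18, B F 18, C D 19, C G 9, F G 14] → take C G (9); add C.
Step 6: frontier [B F 18, F G 14] → take F G (14); add F.
The 3rd edge added is B E.

B-E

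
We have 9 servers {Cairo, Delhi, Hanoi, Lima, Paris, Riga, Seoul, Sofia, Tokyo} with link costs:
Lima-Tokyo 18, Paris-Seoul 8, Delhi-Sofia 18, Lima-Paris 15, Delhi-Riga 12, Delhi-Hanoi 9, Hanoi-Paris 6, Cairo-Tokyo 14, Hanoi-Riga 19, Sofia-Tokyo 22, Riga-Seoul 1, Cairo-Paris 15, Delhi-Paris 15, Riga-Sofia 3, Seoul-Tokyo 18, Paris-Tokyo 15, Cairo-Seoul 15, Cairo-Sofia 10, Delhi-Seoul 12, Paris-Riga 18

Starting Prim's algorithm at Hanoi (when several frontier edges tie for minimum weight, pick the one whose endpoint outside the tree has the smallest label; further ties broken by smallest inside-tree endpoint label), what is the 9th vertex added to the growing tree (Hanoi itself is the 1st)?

Lima

Prim, starting at Hanoi.
Step 1: cheapest edge leaving the tree is Hanoi-Paris (6); add Paris.
Step 2: cheapest edge leaving the tree is Paris-Seoul (8); add Seoul.
Step 3: cheapest edge leaving the tree is Riga-Seoul (1); add Riga.
Step 4: cheapest edge leaving the tree is Riga-Sofia (3); add Sofia.
Step 5: cheapest edge leaving the tree is Delhi-Hanoi (9); add Delhi.
Step 6: cheapest edge leaving the tree is Cairo-Sofia (10); add Cairo.
Step 7: cheapest edge leaving the tree is Cairo-Tokyo (14); add Tokyo.
Step 8: cheapest edge leaving the tree is Lima-Paris (15); add Lima.
Vertex order: Hanoi, Paris, Seoul, Riga, Sofia, Delhi, Cairo, Tokyo, Lima. The 9th vertex is Lima.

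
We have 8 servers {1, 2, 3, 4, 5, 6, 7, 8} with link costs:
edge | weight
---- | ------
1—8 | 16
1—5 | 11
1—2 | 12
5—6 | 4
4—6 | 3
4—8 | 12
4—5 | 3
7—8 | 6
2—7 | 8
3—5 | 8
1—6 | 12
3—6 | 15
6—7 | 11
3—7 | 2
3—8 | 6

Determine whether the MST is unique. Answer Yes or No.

No

Kruskal's algorithm — process edges by increasing weight (ties by edge label):
3—7 (2): add — endpoints in different components.
4—5 (3): add — endpoints in different components.
4—6 (3): add — endpoints in different components.
5—6 (4): skip — 5 and 6 already connected.
3—8 (6): add — endpoints in different components.
7—8 (6): skip — 7 and 8 already connected.
2—7 (8): add — endpoints in different components.
3—5 (8): add — endpoints in different components.
1—5 (11): add — endpoints in different components.
Non-tree edge 7—8 has weight 6, equal to the heaviest edge on its tree cycle — swapping gives another MST of the same weight. Not unique.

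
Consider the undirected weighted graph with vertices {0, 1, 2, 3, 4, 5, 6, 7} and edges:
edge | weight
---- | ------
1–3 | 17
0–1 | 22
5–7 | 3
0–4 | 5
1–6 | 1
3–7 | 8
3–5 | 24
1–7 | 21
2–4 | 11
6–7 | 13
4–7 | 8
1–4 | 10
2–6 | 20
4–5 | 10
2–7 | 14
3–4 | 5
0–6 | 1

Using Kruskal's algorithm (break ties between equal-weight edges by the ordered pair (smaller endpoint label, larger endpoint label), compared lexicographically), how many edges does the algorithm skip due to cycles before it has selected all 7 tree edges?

Kruskal: consider edges lightest-first.
0–6 (1): add — endpoints in different components.
1–6 (1): add — endpoints in different components.
5–7 (3): add — endpoints in different components.
0–4 (5): add — endpoints in different components.
3–4 (5): add — endpoints in different components.
3–7 (8): add — endpoints in different components.
4–7 (8): skip — 4 and 7 already connected.
1–4 (10): skip — 1 and 4 already connected.
4–5 (10): skip — 4 and 5 already connected.
2–4 (11): add — endpoints in different components.
Edges rejected before the tree was complete: 3.

3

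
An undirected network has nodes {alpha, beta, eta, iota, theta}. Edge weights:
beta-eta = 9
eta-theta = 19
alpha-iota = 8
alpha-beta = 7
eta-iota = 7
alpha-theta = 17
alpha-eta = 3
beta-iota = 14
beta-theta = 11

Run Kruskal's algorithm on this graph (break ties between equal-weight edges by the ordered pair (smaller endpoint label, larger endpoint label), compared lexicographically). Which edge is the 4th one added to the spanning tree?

beta-theta

Kruskal's algorithm — process edges by increasing weight (ties by edge label):
alpha-eta (3): add. Components now {alpha,eta} {beta} {theta} {iota}
alpha-beta (7): add. Components now {alpha,beta,eta} {theta} {iota}
eta-iota (7): add. Components now {alpha,beta,eta,iota} {theta}
alpha-iota (8): skip — alpha and iota already connected.
beta-eta (9): skip — eta and beta already connected.
beta-theta (11): add. Components now {alpha,beta,eta,iota,theta}
The 4th edge added is beta-theta.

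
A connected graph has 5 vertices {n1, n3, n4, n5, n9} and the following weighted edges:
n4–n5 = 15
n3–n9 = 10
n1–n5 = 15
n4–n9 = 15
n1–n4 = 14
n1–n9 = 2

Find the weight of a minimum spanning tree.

41

Grow the tree from n5 using Prim:
Step 1: cheapest edge leaving the tree is n1–n5 (15); add n1.
Step 2: cheapest edge leaving the tree is n1–n9 (2); add n9.
Step 3: cheapest edge leaving the tree is n3–n9 (10); add n3.
Step 4: cheapest edge leaving the tree is n1–n4 (14); add n4.
MST edges: n1–n5, n1–n9, n3–n9, n1–n4; total weight 15+2+10+14 = 41.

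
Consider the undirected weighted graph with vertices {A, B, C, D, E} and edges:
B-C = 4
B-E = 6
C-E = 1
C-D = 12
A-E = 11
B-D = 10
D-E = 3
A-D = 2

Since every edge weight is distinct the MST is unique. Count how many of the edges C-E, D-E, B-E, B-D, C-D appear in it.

Kruskal: consider edges lightest-first.
C-E (1): add. Components now {A} {B} {C,E} {D}
A-D (2): add. Components now {A,D} {B} {C,E}
D-E (3): add. Components now {A,C,D,E} {B}
B-C (4): add. Components now {A,B,C,D,E}
MST edge set: {C-E, A-D, D-E, B-C}.
Of the listed edges, {C-E, D-E} are in the MST → 2.

2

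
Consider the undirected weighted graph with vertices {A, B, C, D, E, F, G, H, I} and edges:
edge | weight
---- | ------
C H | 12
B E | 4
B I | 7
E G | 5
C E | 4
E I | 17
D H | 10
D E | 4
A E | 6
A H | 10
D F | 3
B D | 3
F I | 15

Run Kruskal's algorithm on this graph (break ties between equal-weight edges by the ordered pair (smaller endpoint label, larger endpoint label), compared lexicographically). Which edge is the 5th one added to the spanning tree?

E-G

Sort edges by weight, then run Kruskal:
B D (3): add — endpoints in different components.
D F (3): add — endpoints in different components.
B E (4): add — endpoints in different components.
C E (4): add — endpoints in different components.
D E (4): skip — D and E already connected.
E G (5): add — endpoints in different components.
A E (6): add — endpoints in different components.
B I (7): add — endpoints in different components.
A H (10): add — endpoints in different components.
The 5th edge added is E G.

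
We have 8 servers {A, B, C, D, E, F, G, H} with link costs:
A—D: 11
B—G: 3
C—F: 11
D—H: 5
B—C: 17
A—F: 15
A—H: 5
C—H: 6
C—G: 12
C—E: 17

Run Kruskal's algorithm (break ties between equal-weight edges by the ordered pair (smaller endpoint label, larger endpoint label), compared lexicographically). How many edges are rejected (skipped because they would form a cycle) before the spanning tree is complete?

Kruskal's algorithm — process edges by increasing weight (ties by edge label):
B—G (3): add — endpoints in different components.
A—H (5): add — endpoints in different components.
D—H (5): add — endpoints in different components.
C—H (6): add — endpoints in different components.
A—D (11): skip — A and D already connected.
C—F (11): add — endpoints in different components.
C—G (12): add — endpoints in different components.
A—F (15): skip — A and F already connected.
B—C (17): skip — B and C already connected.
C—E (17): add — endpoints in different components.
Edges rejected before the tree was complete: 3.

3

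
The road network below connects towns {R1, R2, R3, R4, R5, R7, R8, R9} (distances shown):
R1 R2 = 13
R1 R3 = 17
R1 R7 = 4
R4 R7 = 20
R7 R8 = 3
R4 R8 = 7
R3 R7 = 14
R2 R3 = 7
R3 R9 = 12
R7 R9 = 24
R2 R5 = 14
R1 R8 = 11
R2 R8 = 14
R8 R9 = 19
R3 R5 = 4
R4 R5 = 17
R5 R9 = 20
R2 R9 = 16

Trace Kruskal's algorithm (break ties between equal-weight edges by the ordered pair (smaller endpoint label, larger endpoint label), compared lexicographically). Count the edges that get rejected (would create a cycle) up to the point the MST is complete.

Kruskal: consider edges lightest-first.
R7 R8 (3): add — endpoints in different components.
R1 R7 (4): add — endpoints in different components.
R3 R5 (4): add — endpoints in different components.
R2 R3 (7): add — endpoints in different components.
R4 R8 (7): add — endpoints in different components.
R1 R8 (11): skip — R8 and R1 already connected.
R3 R9 (12): add — endpoints in different components.
R1 R2 (13): add — endpoints in different components.
Edges rejected before the tree was complete: 1.

1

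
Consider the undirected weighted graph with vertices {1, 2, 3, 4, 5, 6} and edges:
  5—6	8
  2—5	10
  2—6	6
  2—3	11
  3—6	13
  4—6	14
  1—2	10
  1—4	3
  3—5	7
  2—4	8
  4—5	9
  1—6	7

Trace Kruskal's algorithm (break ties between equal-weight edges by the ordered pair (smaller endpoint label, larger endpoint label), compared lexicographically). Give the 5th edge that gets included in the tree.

5-6

Kruskal: consider edges lightest-first.
1—4 (3): add. Components now {1,4} {2} {3} {5} {6}
2—6 (6): add. Components now {1,4} {2,6} {3} {5}
1—6 (7): add. Components now {1,2,4,6} {3} {5}
3—5 (7): add. Components now {1,2,4,6} {3,5}
2—4 (8): skip — 2 and 4 already connected.
5—6 (8): add. Components now {1,2,3,4,5,6}
The 5th edge added is 5—6.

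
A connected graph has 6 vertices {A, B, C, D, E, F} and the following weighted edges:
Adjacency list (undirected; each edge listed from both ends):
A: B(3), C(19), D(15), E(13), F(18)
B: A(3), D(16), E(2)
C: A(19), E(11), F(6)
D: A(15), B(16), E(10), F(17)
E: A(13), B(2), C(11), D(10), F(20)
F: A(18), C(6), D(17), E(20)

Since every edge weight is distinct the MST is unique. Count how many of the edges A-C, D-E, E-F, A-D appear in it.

Kruskal: consider edges lightest-first.
B-E (2): add. Components now {A} {B,E} {C} {D} {F}
A-B (3): add. Components now {A,B,E} {C} {D} {F}
C-F (6): add. Components now {A,B,E} {C,F} {D}
D-E (10): add. Components now {A,B,D,E} {C,F}
C-E (11): add. Components now {A,B,C,D,E,F}
MST edge set: {B-E, A-B, C-F, D-E, C-E}.
Of the listed edges, {D-E} are in the MST → 1.

1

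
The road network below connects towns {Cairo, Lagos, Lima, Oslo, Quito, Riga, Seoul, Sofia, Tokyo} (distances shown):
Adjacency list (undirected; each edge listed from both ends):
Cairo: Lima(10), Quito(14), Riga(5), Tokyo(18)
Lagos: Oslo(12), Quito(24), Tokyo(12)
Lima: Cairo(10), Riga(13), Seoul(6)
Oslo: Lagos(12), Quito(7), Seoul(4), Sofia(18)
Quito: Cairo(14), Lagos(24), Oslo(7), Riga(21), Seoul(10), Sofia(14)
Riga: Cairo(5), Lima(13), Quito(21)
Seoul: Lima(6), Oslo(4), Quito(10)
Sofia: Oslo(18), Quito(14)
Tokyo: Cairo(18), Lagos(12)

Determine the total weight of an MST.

70

Prim's algorithm from Quito:
Step 1: cheapest edge leaving the tree is Oslo Quito (7); add Oslo.
Step 2: cheapest edge leaving the tree is Oslo Seoul (4); add Seoul.
Step 3: cheapest edge leaving the tree is Lima Seoul (6); add Lima.
Step 4: cheapest edge leaving the tree is Cairo Lima (10); add Cairo.
Step 5: cheapest edge leaving the tree is Cairo Riga (5); add Riga.
Step 6: cheapest edge leaving the tree is Lagos Oslo (12); add Lagos.
Step 7: cheapest edge leaving the tree is Lagos Tokyo (12); add Tokyo.
Step 8: cheapest edge leaving the tree is Quito Sofia (14); add Sofia.
MST edges: Oslo Quito, Oslo Seoul, Lima Seoul, Cairo Lima, Cairo Riga, Lagos Oslo, Lagos Tokyo, Quito Sofia; total weight 7+4+6+10+5+12+12+14 = 70.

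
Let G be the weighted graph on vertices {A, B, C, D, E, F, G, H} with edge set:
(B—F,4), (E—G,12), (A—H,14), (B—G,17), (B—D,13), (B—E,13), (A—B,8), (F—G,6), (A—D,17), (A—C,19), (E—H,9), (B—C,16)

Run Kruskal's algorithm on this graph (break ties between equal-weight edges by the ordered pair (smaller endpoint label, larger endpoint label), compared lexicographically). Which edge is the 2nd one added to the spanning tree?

Kruskal: consider edges lightest-first.
B—F (4): add — endpoints in different components.
F—G (6): add — endpoints in different components.
A—B (8): add — endpoints in different components.
E—H (9): add — endpoints in different components.
E—G (12): add — endpoints in different components.
B—D (13): add — endpoints in different components.
B—E (13): skip — B and E already connected.
A—H (14): skip — A and H already connected.
B—C (16): add — endpoints in different components.
The 2nd edge added is F—G.

F-G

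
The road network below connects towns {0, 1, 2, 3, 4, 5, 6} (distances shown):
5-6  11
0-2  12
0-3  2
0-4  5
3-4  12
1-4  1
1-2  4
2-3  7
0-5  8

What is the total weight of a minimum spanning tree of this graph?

Kruskal: consider edges lightest-first.
1-4 (1): add — endpoints in different components.
0-3 (2): add — endpoints in different components.
1-2 (4): add — endpoints in different components.
0-4 (5): add — endpoints in different components.
2-3 (7): skip — 2 and 3 already connected.
0-5 (8): add — endpoints in different components.
5-6 (11): add — endpoints in different components.
MST edges: 1-4, 0-3, 1-2, 0-4, 0-5, 5-6; total weight 1+2+4+5+8+11 = 31.

31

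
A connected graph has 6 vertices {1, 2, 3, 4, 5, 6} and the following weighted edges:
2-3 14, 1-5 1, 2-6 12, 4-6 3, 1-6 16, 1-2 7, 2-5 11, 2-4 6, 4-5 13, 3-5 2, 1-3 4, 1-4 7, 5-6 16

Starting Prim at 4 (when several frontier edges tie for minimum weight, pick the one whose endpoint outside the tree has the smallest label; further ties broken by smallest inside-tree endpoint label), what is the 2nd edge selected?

Prim, starting at 4.
Step 1: frontier [4-6 3, 2-4 6, 1-4 7, 4-5 13] → take 4-6 (3); add 6.
Step 2: frontier [2-4 6, 1-4 7, 4-5 13, 2-6 12, 1-6 16, 5-6 16] → take 2-4 (6); add 2.
Step 3: frontier [1-2 7, 2-5 11, 2-3 14, 1-4 7, 4-5 13, 1-6 16, 5-6 16] → take 1-2 (7); add 1.
Step 4: frontier [1-5 1, 1-3 4, 2-5 11, 2-3 14, 4-5 13, 5-6 16] → take 1-5 (1); add 5.
Step 5: frontier [1-3 4, 2-3 14, 3-5 2] → take 3-5 (2); add 3.
The 2nd edge added is 2-4.

2-4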